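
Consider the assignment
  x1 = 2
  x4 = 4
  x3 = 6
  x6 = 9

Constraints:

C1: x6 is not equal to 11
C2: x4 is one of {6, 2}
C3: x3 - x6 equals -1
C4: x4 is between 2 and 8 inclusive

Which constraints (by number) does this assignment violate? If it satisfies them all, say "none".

Violated: 2, 3.

C1: x6 = 9, and 9 ≠ 11 — OK.
C2: x4 = 4 is not in {6, 2} — violated.
C3: x3 - x6 = 6 - 9 = -3, not -1 — violated.
C4: x4 = 4 lies in [2, 8] — OK.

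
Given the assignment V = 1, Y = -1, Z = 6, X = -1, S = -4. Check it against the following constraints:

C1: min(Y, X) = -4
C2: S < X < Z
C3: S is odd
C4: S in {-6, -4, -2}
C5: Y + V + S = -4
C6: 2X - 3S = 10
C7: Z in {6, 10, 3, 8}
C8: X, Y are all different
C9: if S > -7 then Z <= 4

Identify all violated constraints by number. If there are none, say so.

The assignment fails constraints 1, 3, 8, and 9.

C1: min(-1, -1) = -1, not -4 — does not hold.
C2: values -4 < -1 < 6 — holds.
C3: S = -4 is even — does not hold.
C4: S = -4 is in {-6, -4, -2} — holds.
C5: Y + V + S = -1 + 1 + (-4) = -4 — holds.
C6: 2X - 3S = 2(-1) - 3(-4) = 10 — holds.
C7: Z = 6 is in {6, 10, 3, 8} — holds.
C8: X = Y = -1, not all different — does not hold.
C9: S = -4 > -7, so we need Z ≤ 4; but Z = 6 > 4 — does not hold.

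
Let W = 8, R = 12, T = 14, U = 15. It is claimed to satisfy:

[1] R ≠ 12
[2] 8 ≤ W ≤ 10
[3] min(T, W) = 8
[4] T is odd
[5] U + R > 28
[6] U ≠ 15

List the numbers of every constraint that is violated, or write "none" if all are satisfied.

[1] R = 12, but 12 is required to differ  fails
[2] W = 8 lies in [8, 10]  holds
[3] min(14, 8) = 8  holds
[4] T = 14 is even  fails
[5] U + R = 15 + 12 = 27; 27 ≤ 28, bound 28 not met  fails
[6] U = 15, but 15 is required to differ  fails

Constraints 1, 4, 5, and 6 do not hold.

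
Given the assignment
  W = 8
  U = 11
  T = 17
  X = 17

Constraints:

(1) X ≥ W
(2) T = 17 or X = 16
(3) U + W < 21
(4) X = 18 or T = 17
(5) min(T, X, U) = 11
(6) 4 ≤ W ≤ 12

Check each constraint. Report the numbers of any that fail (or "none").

The assignment satisfies every constraint.

(1) X = 17, W = 8; 17 ≥ 8 — holds.
(2) T = 17 = 17 (first disjunct) — holds.
(3) U + W = 11 + 8 = 19; 19 < 21 — holds.
(4) X = 17 ≠ 18, but T = 17 = 17 (second disjunct) — holds.
(5) min(17, 17, 11) = 11 — holds.
(6) W = 8 lies in [4, 12] — holds.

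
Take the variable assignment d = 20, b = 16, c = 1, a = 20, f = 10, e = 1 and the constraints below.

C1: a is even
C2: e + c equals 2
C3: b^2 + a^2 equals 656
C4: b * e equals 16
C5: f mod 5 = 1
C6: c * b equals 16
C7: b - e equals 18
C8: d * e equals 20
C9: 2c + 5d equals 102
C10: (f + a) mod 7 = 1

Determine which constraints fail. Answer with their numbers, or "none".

C1: a = 20 is even — holds.
C2: e + c = 1 + 1 = 2 — holds.
C3: b^2 + a^2 = 16^2 + 20^2 = 256 + 400 = 656 — holds.
C4: b * e = 16 * 1 = 16 — holds.
C5: 10 mod 5 = 0, not 1 — fails.
C6: c * b = 1 * 16 = 16 — holds.
C7: b - e = 16 - 1 = 15, not 18 — fails.
C8: d * e = 20 * 1 = 20 — holds.
C9: 2c + 5d = 2(1) + 5(20) = 102 — holds.
C10: f + a = 30; 30 mod 7 = 2, not 1 — fails.

No — constraints 5, 7, 10 are not satisfied.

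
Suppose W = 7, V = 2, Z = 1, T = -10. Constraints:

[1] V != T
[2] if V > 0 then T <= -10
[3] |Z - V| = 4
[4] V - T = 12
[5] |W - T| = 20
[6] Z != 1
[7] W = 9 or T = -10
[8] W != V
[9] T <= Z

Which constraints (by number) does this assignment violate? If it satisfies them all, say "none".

[1] V = 2, T = -10; distinct — holds.
[2] V = 2 > 0, so we need T ≤ -10; T = -10 ≤ -10 — holds.
[3] |1 - 2| = 1, not 4 — does not hold.
[4] V - T = 2 - (-10) = 12 — holds.
[5] |7 - (-10)| = 17, not 20 — does not hold.
[6] Z = 1, but 1 is required to differ — does not hold.
[7] W = 7 ≠ 9, but T = -10 = -10 (second disjunct) — holds.
[8] W = 7, V = 2; distinct — holds.
[9] T = -10, Z = 1; -10 ≤ 1 — holds.

Constraints 3, 5, 6 are violated.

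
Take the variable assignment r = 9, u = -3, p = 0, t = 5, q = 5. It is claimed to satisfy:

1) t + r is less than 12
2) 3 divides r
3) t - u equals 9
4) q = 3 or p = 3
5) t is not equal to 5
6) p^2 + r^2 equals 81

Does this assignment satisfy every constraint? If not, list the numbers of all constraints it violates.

Constraints 1, 3, 4, 5 are violated.

1) t + r = 5 + 9 = 14; 14 ≥ 12, bound 12 not met  false
2) 9 / 3 = 3, so 3 divides 9  true
3) t - u = 5 - (-3) = 8, not 9  false
4) q = 5 ≠ 3 and p = 0 ≠ 3; both disjuncts false  false
5) t = 5, but 5 is required to differ  false
6) p^2 + r^2 = 0^2 + 9^2 = 0 + 81 = 81  true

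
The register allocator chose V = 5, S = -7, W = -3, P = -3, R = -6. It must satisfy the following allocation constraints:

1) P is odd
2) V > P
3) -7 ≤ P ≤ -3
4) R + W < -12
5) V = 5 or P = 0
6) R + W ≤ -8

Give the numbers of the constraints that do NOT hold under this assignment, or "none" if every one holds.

The assignment fails constraint 4.

1) P = -3 is odd — OK.
2) V = 5, P = -3; 5 > -3 — OK.
3) P = -3 lies in [-7, -3] — OK.
4) R + W = -6 + (-3) = -9; -9 ≥ -12, bound -12 not met — violated.
5) V = 5 = 5 (first disjunct) — OK.
6) R + W = -6 + (-3) = -9; -9 ≤ -8 — OK.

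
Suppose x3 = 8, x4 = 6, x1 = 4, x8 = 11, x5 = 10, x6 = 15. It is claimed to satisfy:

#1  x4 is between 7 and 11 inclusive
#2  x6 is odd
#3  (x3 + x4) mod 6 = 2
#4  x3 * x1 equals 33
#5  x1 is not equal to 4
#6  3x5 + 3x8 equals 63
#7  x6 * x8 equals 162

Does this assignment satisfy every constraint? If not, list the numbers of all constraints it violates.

No — constraints 1, 4, 5, 7 are not satisfied.

#1 x4 = 6 is outside [7, 11] — fails.
#2 x6 = 15 is odd — holds.
#3 x3 + x4 = 14; 14 mod 6 = 2 — holds.
#4 x3 * x1 = 8 * 4 = 32, not 33 — fails.
#5 x1 = 4, but 4 is required to differ — fails.
#6 3x5 + 3x8 = 3(10) + 3(11) = 63 — holds.
#7 x6 * x8 = 15 * 11 = 165, not 162 — fails.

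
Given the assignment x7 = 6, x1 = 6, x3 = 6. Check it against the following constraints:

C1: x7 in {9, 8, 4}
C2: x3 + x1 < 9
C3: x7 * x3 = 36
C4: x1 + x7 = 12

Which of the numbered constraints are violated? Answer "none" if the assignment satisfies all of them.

Constraints 1 and 2 are violated.

C1: x7 = 6 is not in {9, 8, 4} — does not hold.
C2: x3 + x1 = 6 + 6 = 12; 12 ≥ 9, bound 9 not met — does not hold.
C3: x7 * x3 = 6 * 6 = 36 — holds.
C4: x1 + x7 = 6 + 6 = 12 — holds.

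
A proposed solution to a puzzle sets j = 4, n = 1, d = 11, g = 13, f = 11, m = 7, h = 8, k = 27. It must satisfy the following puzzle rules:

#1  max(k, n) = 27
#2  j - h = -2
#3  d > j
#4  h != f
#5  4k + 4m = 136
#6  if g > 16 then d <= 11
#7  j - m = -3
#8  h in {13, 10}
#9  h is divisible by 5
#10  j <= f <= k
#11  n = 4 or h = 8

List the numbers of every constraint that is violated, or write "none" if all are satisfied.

#1 max(27, 1) = 27 — holds.
#2 j - h = 4 - 8 = -4, not -2 — does not hold.
#3 d = 11, j = 4; 11 > 4 — holds.
#4 h = 8, f = 11; distinct — holds.
#5 4k + 4m = 4(27) + 4(7) = 136 — holds.
#6 g = 13, not > 16; antecedent false, conditional vacuously true — holds.
#7 j - m = 4 - 7 = -3 — holds.
#8 h = 8 is not in {13, 10} — does not hold.
#9 8 = 5*1 + 3, so 5 does not divide 8 — does not hold.
#10 values 4 <= 11 <= 27 — holds.
#11 n = 1 ≠ 4, but h = 8 = 8 (second disjunct) — holds.

No — constraints 2, 8, 9 are not satisfied.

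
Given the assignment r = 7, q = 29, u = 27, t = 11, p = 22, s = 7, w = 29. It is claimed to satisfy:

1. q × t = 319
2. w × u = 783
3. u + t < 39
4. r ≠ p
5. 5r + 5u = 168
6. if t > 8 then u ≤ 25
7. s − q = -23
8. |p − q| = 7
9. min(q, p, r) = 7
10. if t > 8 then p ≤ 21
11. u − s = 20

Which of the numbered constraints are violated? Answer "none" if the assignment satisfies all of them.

Constraints 5, 6, 7, 10 do not hold.

1. q × t = 29 × 11 = 319 — satisfied.
2. w × u = 29 × 27 = 783 — satisfied.
3. u + t = 27 + 11 = 38; 38 < 39 — satisfied.
4. r = 7, p = 22; distinct — satisfied.
5. 5r + 5u = 5(7) + 5(27) = 170, not 168 — violated.
6. t = 11 > 8, so we need u ≤ 25; but u = 27 > 25 — violated.
7. s − q = 7 − 29 = -22, not -23 — violated.
8. |22 − 29| = 7 — satisfied.
9. min(29, 22, 7) = 7 — satisfied.
10. t = 11 > 8, so we need p ≤ 21; but p = 22 > 21 — violated.
11. u − s = 27 − 7 = 20 — satisfied.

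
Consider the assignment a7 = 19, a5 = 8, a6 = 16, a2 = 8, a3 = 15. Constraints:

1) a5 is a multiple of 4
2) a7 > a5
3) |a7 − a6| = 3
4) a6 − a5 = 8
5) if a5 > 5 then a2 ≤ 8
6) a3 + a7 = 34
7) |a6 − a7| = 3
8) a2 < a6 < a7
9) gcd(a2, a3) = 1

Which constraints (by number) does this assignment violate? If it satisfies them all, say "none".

No violations.

1) 8 / 4 = 2, so 4 divides 8  yes
2) a7 = 19, a5 = 8; 19 > 8  yes
3) |19 − 16| = 3  yes
4) a6 − a5 = 16 − 8 = 8  yes
5) a5 = 8 > 5, so we need a2 ≤ 8; a2 = 8 ≤ 8  yes
6) a3 + a7 = 15 + 19 = 34  yes
7) |16 − 19| = 3  yes
8) values 8 < 16 < 19  yes
9) gcd(8, 15) = 1  yes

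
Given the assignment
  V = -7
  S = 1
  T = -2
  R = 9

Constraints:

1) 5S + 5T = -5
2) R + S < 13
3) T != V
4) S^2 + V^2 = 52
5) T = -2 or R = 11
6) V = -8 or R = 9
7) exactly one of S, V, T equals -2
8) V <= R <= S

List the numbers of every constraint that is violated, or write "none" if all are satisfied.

1) 5S + 5T = 5(1) + 5(-2) = -5 — OK.
2) R + S = 9 + 1 = 10; 10 < 13 — OK.
3) T = -2, V = -7; distinct — OK.
4) S^2 + V^2 = 1^2 + (-7)^2 = 1 + 49 = 50, not 52 — violated.
5) T = -2 = -2 (first disjunct) — OK.
6) V = -7 ≠ -8, but R = 9 = 9 (second disjunct) — OK.
7) S=1, V=-7, T=-2; 1 of them equals -2 — OK.
8) values -7, 9, 1; R = 9 is not <= S = 1 — violated.

Constraints 4 and 8 are violated.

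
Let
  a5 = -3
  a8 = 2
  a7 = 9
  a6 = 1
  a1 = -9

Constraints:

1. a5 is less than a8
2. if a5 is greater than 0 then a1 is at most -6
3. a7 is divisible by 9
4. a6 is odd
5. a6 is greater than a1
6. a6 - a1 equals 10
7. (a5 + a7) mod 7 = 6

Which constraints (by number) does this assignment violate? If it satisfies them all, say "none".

No violations.

1. a5 = -3, a8 = 2; -3 < 2 — satisfied.
2. a5 = -3, not > 0; antecedent false, conditional vacuously true — satisfied.
3. 9 / 9 = 1, so 9 divides 9 — satisfied.
4. a6 = 1 is odd — satisfied.
5. a6 = 1, a1 = -9; 1 > -9 — satisfied.
6. a6 - a1 = 1 - (-9) = 10 — satisfied.
7. a5 + a7 = 6; 6 mod 7 = 6 — satisfied.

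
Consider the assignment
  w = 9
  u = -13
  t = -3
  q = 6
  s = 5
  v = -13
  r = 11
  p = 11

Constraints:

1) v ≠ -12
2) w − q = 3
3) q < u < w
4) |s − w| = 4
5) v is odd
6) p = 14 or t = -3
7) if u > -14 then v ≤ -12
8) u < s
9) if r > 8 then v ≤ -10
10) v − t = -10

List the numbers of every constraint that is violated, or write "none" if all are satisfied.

No — constraint 3 is not satisfied.

1) v = -13, and -13 ≠ -12 — holds.
2) w − q = 9 − 6 = 3 — holds.
3) values 6, -13, 9; q = 6 is not < u = -13 — fails.
4) |5 − 9| = 4 — holds.
5) v = -13 is odd — holds.
6) p = 11 ≠ 14, but t = -3 = -3 (second disjunct) — holds.
7) u = -13 > -14, so we need v ≤ -12; v = -13 ≤ -12 — holds.
8) u = -13, s = 5; -13 < 5 — holds.
9) r = 11 > 8, so we need v ≤ -10; v = -13 ≤ -10 — holds.
10) v − t = -13 − (-3) = -10 — holds.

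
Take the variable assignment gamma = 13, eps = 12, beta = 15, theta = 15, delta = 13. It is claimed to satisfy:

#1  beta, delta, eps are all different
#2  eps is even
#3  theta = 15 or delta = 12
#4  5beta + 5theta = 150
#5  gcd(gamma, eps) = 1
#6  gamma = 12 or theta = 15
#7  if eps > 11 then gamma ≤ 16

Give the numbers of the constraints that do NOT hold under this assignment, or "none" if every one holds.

None — every constraint holds.

#1 values 15, 13, 12 are pairwise distinct  ✔
#2 eps = 12 is even  ✔
#3 theta = 15 = 15 (first disjunct)  ✔
#4 5beta + 5theta = 5(15) + 5(15) = 150  ✔
#5 gcd(13, 12) = 1  ✔
#6 gamma = 13 ≠ 12, but theta = 15 = 15 (second disjunct)  ✔
#7 eps = 12 > 11, so we need gamma ≤ 16; gamma = 13 ≤ 16  ✔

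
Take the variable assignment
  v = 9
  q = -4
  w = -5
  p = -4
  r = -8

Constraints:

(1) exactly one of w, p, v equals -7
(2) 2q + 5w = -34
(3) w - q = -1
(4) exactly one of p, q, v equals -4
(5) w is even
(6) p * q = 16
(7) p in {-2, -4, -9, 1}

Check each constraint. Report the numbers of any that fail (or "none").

The assignment fails constraints 1, 2, 4, and 5.

(1) w=-5, p=-4, v=9; 0 of them equal -7, not exactly one  fails
(2) 2q + 5w = 2(-4) + 5(-5) = -33, not -34  fails
(3) w - q = -5 - (-4) = -1  holds
(4) p=-4, q=-4, v=9; 2 of them equal -4, not exactly one  fails
(5) w = -5 is odd  fails
(6) p * q = -4 * (-4) = 16  holds
(7) p = -4 is in {-2, -4, -9, 1}  holds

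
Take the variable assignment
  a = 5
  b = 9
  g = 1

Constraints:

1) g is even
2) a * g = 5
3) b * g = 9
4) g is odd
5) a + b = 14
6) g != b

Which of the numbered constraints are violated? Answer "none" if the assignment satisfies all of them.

No — constraint 1 is not satisfied.

1) g = 1 is odd — fails.
2) a * g = 5 * 1 = 5 — holds.
3) b * g = 9 * 1 = 9 — holds.
4) g = 1 is odd — holds.
5) a + b = 5 + 9 = 14 — holds.
6) g = 1, b = 9; distinct — holds.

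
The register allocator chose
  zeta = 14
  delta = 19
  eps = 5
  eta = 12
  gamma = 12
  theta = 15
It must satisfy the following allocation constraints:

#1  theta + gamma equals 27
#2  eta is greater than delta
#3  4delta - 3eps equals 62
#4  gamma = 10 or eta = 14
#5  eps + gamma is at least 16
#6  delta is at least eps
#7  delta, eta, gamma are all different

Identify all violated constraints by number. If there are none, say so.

#1 theta + gamma = 15 + 12 = 27 — holds.
#2 eta = 12, delta = 19; 12 ≤ 19 (want >) — fails.
#3 4delta - 3eps = 4(19) - 3(5) = 61, not 62 — fails.
#4 gamma = 12 ≠ 10 and eta = 12 ≠ 14; both disjuncts false — fails.
#5 eps + gamma = 5 + 12 = 17; 17 ≥ 16 — holds.
#6 delta = 19, eps = 5; 19 ≥ 5 — holds.
#7 eta = gamma = 12, not all different — fails.

Violated: 2, 3, 4, and 7.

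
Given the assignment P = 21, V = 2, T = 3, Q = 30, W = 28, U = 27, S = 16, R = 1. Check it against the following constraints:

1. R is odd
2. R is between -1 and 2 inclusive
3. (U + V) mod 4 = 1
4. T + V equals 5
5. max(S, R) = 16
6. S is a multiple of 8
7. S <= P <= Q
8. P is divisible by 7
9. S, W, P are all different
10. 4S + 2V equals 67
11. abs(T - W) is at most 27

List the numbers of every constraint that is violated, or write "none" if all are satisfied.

1. R = 1 is odd  true
2. R = 1 lies in [-1, 2]  true
3. U + V = 29; 29 mod 4 = 1  true
4. T + V = 3 + 2 = 5  true
5. max(16, 1) = 16  true
6. 16 / 8 = 2, so 8 divides 16  true
7. values 16 <= 21 <= 30  true
8. 21 / 7 = 3, so 7 divides 21  true
9. values 16, 28, 21 are pairwise distinct  true
10. 4S + 2V = 4(16) + 2(2) = 68, not 67  false
11. abs(3 - 28) = 25; 25 ≤ 27  true

Violated: 10.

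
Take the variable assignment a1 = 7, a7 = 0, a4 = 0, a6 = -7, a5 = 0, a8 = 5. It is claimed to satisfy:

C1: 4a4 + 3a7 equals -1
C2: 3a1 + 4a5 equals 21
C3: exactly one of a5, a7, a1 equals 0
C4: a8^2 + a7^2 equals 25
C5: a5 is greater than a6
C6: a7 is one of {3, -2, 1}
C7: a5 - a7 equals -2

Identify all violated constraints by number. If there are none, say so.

C1: 4a4 + 3a7 = 4(0) + 3(0) = 0, not -1  FAIL
C2: 3a1 + 4a5 = 3(7) + 4(0) = 21  OK
C3: a5=0, a7=0, a1=7; 2 of them equal 0, not exactly one  FAIL
C4: a8^2 + a7^2 = 5^2 + 0^2 = 25 + 0 = 25  OK
C5: a5 = 0, a6 = -7; 0 > -7  OK
C6: a7 = 0 is not in {3, -2, 1}  FAIL
C7: a5 - a7 = 0 - 0 = 0, not -2  FAIL

Constraints 1, 3, 6, 7 are violated.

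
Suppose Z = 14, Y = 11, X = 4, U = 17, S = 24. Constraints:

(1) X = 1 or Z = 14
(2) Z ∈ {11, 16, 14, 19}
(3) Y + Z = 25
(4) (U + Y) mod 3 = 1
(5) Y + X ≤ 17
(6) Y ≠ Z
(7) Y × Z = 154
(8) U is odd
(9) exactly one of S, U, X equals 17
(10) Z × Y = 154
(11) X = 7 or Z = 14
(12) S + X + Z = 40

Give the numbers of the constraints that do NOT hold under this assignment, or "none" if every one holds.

The assignment fails constraint 12.

(1) X = 4 ≠ 1, but Z = 14 = 14 (second disjunct)  ✓
(2) Z = 14 is in {11, 16, 14, 19}  ✓
(3) Y + Z = 11 + 14 = 25  ✓
(4) U + Y = 28; 28 mod 3 = 1  ✓
(5) Y + X = 11 + 4 = 15; 15 ≤ 17  ✓
(6) Y = 11, Z = 14; distinct  ✓
(7) Y × Z = 11 × 14 = 154  ✓
(8) U = 17 is odd  ✓
(9) S=24, U=17, X=4; 1 of them equals 17  ✓
(10) Z × Y = 14 × 11 = 154  ✓
(11) X = 4 ≠ 7, but Z = 14 = 14 (second disjunct)  ✓
(12) S + X + Z = 24 + 4 + 14 = 42, not 40  ✗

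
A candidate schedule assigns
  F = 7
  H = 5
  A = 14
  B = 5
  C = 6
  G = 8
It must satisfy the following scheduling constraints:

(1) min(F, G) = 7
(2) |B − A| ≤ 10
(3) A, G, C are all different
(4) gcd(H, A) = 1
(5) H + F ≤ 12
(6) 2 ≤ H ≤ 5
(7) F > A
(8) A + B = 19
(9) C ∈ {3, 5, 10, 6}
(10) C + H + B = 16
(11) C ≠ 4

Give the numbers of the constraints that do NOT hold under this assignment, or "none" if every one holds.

Violated: 7.

(1) min(7, 8) = 7 — holds.
(2) |5 − 14| = 9; 9 ≤ 10 — holds.
(3) values 14, 8, 6 are pairwise distinct — holds.
(4) gcd(5, 14) = 1 — holds.
(5) H + F = 5 + 7 = 12; 12 ≤ 12 — holds.
(6) H = 5 lies in [2, 5] — holds.
(7) F = 7, A = 14; 7 ≤ 14 (want >) — fails.
(8) A + B = 14 + 5 = 19 — holds.
(9) C = 6 is in {3, 5, 10, 6} — holds.
(10) C + H + B = 6 + 5 + 5 = 16 — holds.
(11) C = 6, and 6 ≠ 4 — holds.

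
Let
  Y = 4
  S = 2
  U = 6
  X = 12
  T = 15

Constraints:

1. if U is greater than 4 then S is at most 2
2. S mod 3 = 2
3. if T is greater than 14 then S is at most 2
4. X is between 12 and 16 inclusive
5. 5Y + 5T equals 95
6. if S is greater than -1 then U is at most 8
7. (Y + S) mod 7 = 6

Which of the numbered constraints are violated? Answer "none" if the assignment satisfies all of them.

All constraints are satisfied.

1. U = 6 > 4, so we need S ≤ 2; S = 2 ≤ 2 — OK.
2. 2 mod 3 = 2 — OK.
3. T = 15 > 14, so we need S ≤ 2; S = 2 ≤ 2 — OK.
4. X = 12 lies in [12, 16] — OK.
5. 5Y + 5T = 5(4) + 5(15) = 95 — OK.
6. S = 2 > -1, so we need U ≤ 8; U = 6 ≤ 8 — OK.
7. Y + S = 6; 6 mod 7 = 6 — OK.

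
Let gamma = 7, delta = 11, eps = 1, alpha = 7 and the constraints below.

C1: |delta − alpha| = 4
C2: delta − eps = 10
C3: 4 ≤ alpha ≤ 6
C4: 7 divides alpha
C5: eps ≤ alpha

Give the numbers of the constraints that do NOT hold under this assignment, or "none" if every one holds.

C1: |11 − 7| = 4  ✔
C2: delta − eps = 11 − 1 = 10  ✔
C3: alpha = 7 is outside [4, 6]  ✘
C4: 7 / 7 = 1, so 7 divides 7  ✔
C5: eps = 1, alpha = 7; 1 ≤ 7  ✔

Constraint 3 does not hold.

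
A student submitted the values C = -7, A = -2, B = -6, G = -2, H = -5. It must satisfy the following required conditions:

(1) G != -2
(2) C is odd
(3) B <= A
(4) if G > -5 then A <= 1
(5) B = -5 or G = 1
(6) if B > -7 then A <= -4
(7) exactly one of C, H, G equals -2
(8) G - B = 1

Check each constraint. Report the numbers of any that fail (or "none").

Violated: 1, 5, 6, 8.

(1) G = -2, but -2 is required to differ — fails.
(2) C = -7 is odd — holds.
(3) B = -6, A = -2; -6 ≤ -2 — holds.
(4) G = -2 > -5, so we need A ≤ 1; A = -2 ≤ 1 — holds.
(5) B = -6 ≠ -5 and G = -2 ≠ 1; both disjuncts false — fails.
(6) B = -6 > -7, so we need A ≤ -4; but A = -2 > -4 — fails.
(7) C=-7, H=-5, G=-2; 1 of them equals -2 — holds.
(8) G - B = -2 - (-6) = 4, not 1 — fails.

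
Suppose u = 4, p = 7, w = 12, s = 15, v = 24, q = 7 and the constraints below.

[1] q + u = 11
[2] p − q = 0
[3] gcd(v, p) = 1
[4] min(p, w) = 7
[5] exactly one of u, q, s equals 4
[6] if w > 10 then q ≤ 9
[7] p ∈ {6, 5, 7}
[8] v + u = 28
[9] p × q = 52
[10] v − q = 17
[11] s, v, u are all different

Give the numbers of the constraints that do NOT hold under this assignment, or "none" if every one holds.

Constraint 9 does not hold.

[1] q + u = 7 + 4 = 11  true
[2] p − q = 7 − 7 = 0  true
[3] gcd(24, 7) = 1  true
[4] min(7, 12) = 7  true
[5] u=4, q=7, s=15; 1 of them equals 4  true
[6] w = 12 > 10, so we need q ≤ 9; q = 7 ≤ 9  true
[7] p = 7 is in {6, 5, 7}  true
[8] v + u = 24 + 4 = 28  true
[9] p × q = 7 × 7 = 49, not 52  false
[10] v − q = 24 − 7 = 17  true
[11] values 15, 24, 4 are pairwise distinct  true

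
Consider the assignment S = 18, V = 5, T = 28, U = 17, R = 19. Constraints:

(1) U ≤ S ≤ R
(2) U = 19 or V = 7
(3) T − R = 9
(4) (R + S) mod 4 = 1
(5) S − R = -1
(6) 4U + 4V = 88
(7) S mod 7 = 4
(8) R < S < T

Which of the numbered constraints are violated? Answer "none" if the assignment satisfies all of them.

The assignment fails constraints 2, 8.

(1) values 17 ≤ 18 ≤ 19  OK
(2) U = 17 ≠ 19 and V = 5 ≠ 7; both disjuncts false  FAIL
(3) T − R = 28 − 19 = 9  OK
(4) R + S = 37; 37 mod 4 = 1  OK
(5) S − R = 18 − 19 = -1  OK
(6) 4U + 4V = 4(17) + 4(5) = 88  OK
(7) 18 mod 7 = 4  OK
(8) values 19, 18, 28; R = 19 is not < S = 18  FAIL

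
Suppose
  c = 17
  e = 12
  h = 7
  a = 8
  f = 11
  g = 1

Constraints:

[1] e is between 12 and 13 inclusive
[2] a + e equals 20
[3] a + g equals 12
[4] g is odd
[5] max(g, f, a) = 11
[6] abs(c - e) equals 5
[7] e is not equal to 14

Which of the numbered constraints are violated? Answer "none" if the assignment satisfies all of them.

The assignment fails constraint 3.

[1] e = 12 lies in [12, 13] — holds.
[2] a + e = 8 + 12 = 20 — holds.
[3] a + g = 8 + 1 = 9, not 12 — fails.
[4] g = 1 is odd — holds.
[5] max(1, 11, 8) = 11 — holds.
[6] abs(17 - 12) = 5 — holds.
[7] e = 12, and 12 ≠ 14 — holds.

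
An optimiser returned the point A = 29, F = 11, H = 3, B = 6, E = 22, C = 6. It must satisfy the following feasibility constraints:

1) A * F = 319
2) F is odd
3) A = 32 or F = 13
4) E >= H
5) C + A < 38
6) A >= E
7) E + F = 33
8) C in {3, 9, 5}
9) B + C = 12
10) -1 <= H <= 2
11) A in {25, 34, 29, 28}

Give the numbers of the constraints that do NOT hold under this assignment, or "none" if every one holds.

No — constraints 3, 8, and 10 are not satisfied.

1) A * F = 29 * 11 = 319  ✔
2) F = 11 is odd  ✔
3) A = 29 ≠ 32 and F = 11 ≠ 13; both disjuncts false  ✘
4) E = 22, H = 3; 22 ≥ 3  ✔
5) C + A = 6 + 29 = 35; 35 < 38  ✔
6) A = 29, E = 22; 29 ≥ 22  ✔
7) E + F = 22 + 11 = 33  ✔
8) C = 6 is not in {3, 9, 5}  ✘
9) B + C = 6 + 6 = 12  ✔
10) H = 3 is outside [-1, 2]  ✘
11) A = 29 is in {25, 34, 29, 28}  ✔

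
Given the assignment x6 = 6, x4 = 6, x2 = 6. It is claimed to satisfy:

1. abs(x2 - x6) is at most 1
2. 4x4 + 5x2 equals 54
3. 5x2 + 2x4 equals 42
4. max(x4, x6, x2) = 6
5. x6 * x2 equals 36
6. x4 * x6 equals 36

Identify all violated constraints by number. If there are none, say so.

The assignment satisfies every constraint.

1. abs(6 - 6) = 0; 0 ≤ 1 — holds.
2. 4x4 + 5x2 = 4(6) + 5(6) = 54 — holds.
3. 5x2 + 2x4 = 5(6) + 2(6) = 42 — holds.
4. max(6, 6, 6) = 6 — holds.
5. x6 * x2 = 6 * 6 = 36 — holds.
6. x4 * x6 = 6 * 6 = 36 — holds.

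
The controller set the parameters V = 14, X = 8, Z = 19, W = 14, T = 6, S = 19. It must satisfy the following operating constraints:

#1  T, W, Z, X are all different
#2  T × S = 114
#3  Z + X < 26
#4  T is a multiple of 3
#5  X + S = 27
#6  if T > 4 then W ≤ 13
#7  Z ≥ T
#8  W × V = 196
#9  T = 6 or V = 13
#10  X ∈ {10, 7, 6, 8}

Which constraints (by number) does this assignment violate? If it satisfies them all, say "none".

#1 values 6, 14, 19, 8 are pairwise distinct  holds
#2 T × S = 6 × 19 = 114  holds
#3 Z + X = 19 + 8 = 27; 27 ≥ 26, bound 26 not met  fails
#4 6 / 3 = 2, so 3 divides 6  holds
#5 X + S = 8 + 19 = 27  holds
#6 T = 6 > 4, so we need W ≤ 13; but W = 14 > 13  fails
#7 Z = 19, T = 6; 19 ≥ 6  holds
#8 W × V = 14 × 14 = 196  holds
#9 T = 6 = 6 (first disjunct)  holds
#10 X = 8 is in {10, 7, 6, 8}  holds

The assignment fails constraints 3 and 6.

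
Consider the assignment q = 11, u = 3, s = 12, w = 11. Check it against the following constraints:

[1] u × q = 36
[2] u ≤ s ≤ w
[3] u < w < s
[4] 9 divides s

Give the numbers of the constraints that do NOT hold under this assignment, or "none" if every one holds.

Constraints 1, 2, 4 are violated.

[1] u × q = 3 × 11 = 33, not 36 — does not hold.
[2] values 3, 12, 11; s = 12 is not ≤ w = 11 — does not hold.
[3] values 3 < 11 < 12 — holds.
[4] 12 = 9×1 + 3, so 9 does not divide 12 — does not hold.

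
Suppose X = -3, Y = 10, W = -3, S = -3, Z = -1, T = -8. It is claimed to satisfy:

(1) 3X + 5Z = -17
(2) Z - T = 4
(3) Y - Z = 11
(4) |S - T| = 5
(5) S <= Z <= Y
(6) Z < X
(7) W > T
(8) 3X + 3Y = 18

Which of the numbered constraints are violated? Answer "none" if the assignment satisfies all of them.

(1) 3X + 5Z = 3(-3) + 5(-1) = -14, not -17 — violated.
(2) Z - T = -1 - (-8) = 7, not 4 — violated.
(3) Y - Z = 10 - (-1) = 11 — satisfied.
(4) |-3 - (-8)| = 5 — satisfied.
(5) values -3 <= -1 <= 10 — satisfied.
(6) Z = -1, X = -3; -1 ≥ -3 (want <) — violated.
(7) W = -3, T = -8; -3 > -8 — satisfied.
(8) 3X + 3Y = 3(-3) + 3(10) = 21, not 18 — violated.

Constraints 1, 2, 6, 8 do not hold.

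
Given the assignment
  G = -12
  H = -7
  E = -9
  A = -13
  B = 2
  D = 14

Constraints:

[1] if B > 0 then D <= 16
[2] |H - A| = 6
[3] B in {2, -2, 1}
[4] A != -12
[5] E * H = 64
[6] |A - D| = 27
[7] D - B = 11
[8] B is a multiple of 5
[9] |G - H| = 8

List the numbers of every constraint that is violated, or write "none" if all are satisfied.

Violated: 5, 7, 8, and 9.

[1] B = 2 > 0, so we need D ≤ 16; D = 14 ≤ 16 — holds.
[2] |-7 - (-13)| = 6 — holds.
[3] B = 2 is in {2, -2, 1} — holds.
[4] A = -13, and -13 ≠ -12 — holds.
[5] E * H = -9 * (-7) = 63, not 64 — fails.
[6] |-13 - 14| = 27 — holds.
[7] D - B = 14 - 2 = 12, not 11 — fails.
[8] 2 = 5*0 + 2, so 5 does not divide 2 — fails.
[9] |-12 - (-7)| = 5, not 8 — fails.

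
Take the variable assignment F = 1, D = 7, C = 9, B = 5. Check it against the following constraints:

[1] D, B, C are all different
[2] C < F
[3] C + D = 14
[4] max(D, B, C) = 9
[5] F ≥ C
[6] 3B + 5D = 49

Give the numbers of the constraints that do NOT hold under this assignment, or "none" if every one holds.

Violated: 2, 3, 5, and 6.

[1] values 7, 5, 9 are pairwise distinct — satisfied.
[2] C = 9, F = 1; 9 ≥ 1 (want <) — violated.
[3] C + D = 9 + 7 = 16, not 14 — violated.
[4] max(7, 5, 9) = 9 — satisfied.
[5] F = 1, C = 9; 1 < 9 (want ≥) — violated.
[6] 3B + 5D = 3(5) + 5(7) = 50, not 49 — violated.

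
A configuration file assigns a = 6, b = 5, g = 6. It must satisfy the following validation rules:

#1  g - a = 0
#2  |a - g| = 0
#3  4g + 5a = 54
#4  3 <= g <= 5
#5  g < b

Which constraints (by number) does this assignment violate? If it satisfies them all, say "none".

#1 g - a = 6 - 6 = 0  yes
#2 |6 - 6| = 0  yes
#3 4g + 5a = 4(6) + 5(6) = 54  yes
#4 g = 6 is outside [3, 5]  no
#5 g = 6, b = 5; 6 ≥ 5 (want <)  no

The assignment fails constraints 4 and 5.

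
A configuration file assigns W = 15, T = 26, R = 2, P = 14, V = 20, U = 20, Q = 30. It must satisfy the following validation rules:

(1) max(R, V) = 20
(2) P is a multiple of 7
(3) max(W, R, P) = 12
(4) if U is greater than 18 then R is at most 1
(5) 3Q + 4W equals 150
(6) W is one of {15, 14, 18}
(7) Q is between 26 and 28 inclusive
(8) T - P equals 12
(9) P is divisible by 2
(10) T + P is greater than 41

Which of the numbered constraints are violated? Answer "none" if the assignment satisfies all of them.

The assignment fails constraints 3, 4, 7, and 10.

(1) max(2, 20) = 20 — satisfied.
(2) 14 / 7 = 2, so 7 divides 14 — satisfied.
(3) max(15, 2, 14) = 15, not 12 — violated.
(4) U = 20 > 18, so we need R ≤ 1; but R = 2 > 1 — violated.
(5) 3Q + 4W = 3(30) + 4(15) = 150 — satisfied.
(6) W = 15 is in {15, 14, 18} — satisfied.
(7) Q = 30 is outside [26, 28] — violated.
(8) T - P = 26 - 14 = 12 — satisfied.
(9) 14 / 2 = 7, so 2 divides 14 — satisfied.
(10) T + P = 26 + 14 = 40; 40 ≤ 41, bound 41 not met — violated.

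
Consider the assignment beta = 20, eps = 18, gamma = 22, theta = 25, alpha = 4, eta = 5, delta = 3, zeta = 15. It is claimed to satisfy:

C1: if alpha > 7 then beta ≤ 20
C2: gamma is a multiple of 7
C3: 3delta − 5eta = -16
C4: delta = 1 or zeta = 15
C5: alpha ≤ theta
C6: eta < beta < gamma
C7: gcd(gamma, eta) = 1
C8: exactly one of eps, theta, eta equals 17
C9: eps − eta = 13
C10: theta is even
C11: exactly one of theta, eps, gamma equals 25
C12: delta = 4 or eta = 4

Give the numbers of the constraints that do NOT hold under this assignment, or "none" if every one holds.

C1: alpha = 4, not > 7; antecedent false, conditional vacuously true — satisfied.
C2: 22 = 7×3 + 1, so 7 does not divide 22 — violated.
C3: 3delta − 5eta = 3(3) − 5(5) = -16 — satisfied.
C4: delta = 3 ≠ 1, but zeta = 15 = 15 (second disjunct) — satisfied.
C5: alpha = 4, theta = 25; 4 ≤ 25 — satisfied.
C6: values 5 < 20 < 22 — satisfied.
C7: gcd(22, 5) = 1 — satisfied.
C8: eps=18, theta=25, eta=5; 0 of them equal 17, not exactly one — violated.
C9: eps − eta = 18 − 5 = 13 — satisfied.
C10: theta = 25 is odd — violated.
C11: theta=25, eps=18, gamma=22; 1 of them equals 25 — satisfied.
C12: delta = 3 ≠ 4 and eta = 5 ≠ 4; both disjuncts false — violated.

Constraints 2, 8, 10, and 12 do not hold.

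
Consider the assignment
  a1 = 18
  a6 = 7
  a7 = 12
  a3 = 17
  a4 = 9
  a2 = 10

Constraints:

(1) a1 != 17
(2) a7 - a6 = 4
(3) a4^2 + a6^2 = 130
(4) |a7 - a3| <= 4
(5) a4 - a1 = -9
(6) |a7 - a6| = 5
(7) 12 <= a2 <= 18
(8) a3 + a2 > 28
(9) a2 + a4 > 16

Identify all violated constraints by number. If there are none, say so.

(1) a1 = 18, and 18 ≠ 17 — satisfied.
(2) a7 - a6 = 12 - 7 = 5, not 4 — violated.
(3) a4^2 + a6^2 = 9^2 + 7^2 = 81 + 49 = 130 — satisfied.
(4) |12 - 17| = 5; 5 > 4, exceeds bound 4 — violated.
(5) a4 - a1 = 9 - 18 = -9 — satisfied.
(6) |12 - 7| = 5 — satisfied.
(7) a2 = 10 is outside [12, 18] — violated.
(8) a3 + a2 = 17 + 10 = 27; 27 ≤ 28, bound 28 not met — violated.
(9) a2 + a4 = 10 + 9 = 19; 19 > 16 — satisfied.

The assignment fails constraints 2, 4, 7, and 8.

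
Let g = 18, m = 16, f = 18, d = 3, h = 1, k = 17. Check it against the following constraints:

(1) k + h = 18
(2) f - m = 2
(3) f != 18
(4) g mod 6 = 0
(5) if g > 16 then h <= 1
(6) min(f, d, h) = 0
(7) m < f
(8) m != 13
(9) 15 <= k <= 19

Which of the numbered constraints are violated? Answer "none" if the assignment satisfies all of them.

(1) k + h = 17 + 1 = 18  ✓
(2) f - m = 18 - 16 = 2  ✓
(3) f = 18, but 18 is required to differ  ✗
(4) 18 mod 6 = 0  ✓
(5) g = 18 > 16, so we need h ≤ 1; h = 1 ≤ 1  ✓
(6) min(18, 3, 1) = 1, not 0  ✗
(7) m = 16, f = 18; 16 < 18  ✓
(8) m = 16, and 16 ≠ 13  ✓
(9) k = 17 lies in [15, 19]  ✓

Violated: 3 and 6.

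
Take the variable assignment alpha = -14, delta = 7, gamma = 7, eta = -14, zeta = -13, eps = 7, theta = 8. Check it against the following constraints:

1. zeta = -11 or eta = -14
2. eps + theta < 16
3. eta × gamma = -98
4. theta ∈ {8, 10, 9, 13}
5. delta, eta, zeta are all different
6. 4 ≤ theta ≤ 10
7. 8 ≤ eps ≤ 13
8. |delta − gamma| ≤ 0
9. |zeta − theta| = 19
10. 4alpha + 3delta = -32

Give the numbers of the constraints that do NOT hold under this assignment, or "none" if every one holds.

Violated: 7, 9, 10.

1. zeta = -13 ≠ -11, but eta = -14 = -14 (second disjunct) — OK.
2. eps + theta = 7 + 8 = 15; 15 < 16 — OK.
3. eta × gamma = -14 × 7 = -98 — OK.
4. theta = 8 is in {8, 10, 9, 13} — OK.
5. values 7, -14, -13 are pairwise distinct — OK.
6. theta = 8 lies in [4, 10] — OK.
7. eps = 7 is outside [8, 13] — violated.
8. |7 − 7| = 0; 0 ≤ 0 — OK.
9. |-13 − 8| = 21, not 19 — violated.
10. 4alpha + 3delta = 4(-14) + 3(7) = -35, not -32 — violated.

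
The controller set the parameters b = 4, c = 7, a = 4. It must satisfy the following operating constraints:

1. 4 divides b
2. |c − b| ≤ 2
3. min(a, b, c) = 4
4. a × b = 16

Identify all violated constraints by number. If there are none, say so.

1. 4 / 4 = 1, so 4 divides 4  yes
2. |7 − 4| = 3; 3 > 2, exceeds bound 2  no
3. min(4, 4, 7) = 4  yes
4. a × b = 4 × 4 = 16  yes

Violated: 2.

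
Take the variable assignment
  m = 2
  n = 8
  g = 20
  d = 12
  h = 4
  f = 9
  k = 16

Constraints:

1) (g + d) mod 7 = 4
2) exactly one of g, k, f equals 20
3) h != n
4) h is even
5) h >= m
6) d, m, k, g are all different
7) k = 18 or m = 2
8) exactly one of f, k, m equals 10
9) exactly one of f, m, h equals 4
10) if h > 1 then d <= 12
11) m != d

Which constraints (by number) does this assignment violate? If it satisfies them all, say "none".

The assignment fails constraint 8.

1) g + d = 32; 32 mod 7 = 4 — holds.
2) g=20, k=16, f=9; 1 of them equals 20 — holds.
3) h = 4, n = 8; distinct — holds.
4) h = 4 is even — holds.
5) h = 4, m = 2; 4 ≥ 2 — holds.
6) values 12, 2, 16, 20 are pairwise distinct — holds.
7) k = 16 ≠ 18, but m = 2 = 2 (second disjunct) — holds.
8) f=9, k=16, m=2; 0 of them equal 10, not exactly one — fails.
9) f=9, m=2, h=4; 1 of them equals 4 — holds.
10) h = 4 > 1, so we need d ≤ 12; d = 12 ≤ 12 — holds.
11) m = 2, d = 12; distinct — holds.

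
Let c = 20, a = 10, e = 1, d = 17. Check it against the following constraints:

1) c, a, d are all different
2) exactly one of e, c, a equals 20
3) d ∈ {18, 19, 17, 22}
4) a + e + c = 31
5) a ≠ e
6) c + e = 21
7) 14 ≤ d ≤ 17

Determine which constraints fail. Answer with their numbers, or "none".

1) values 20, 10, 17 are pairwise distinct — holds.
2) e=1, c=20, a=10; 1 of them equals 20 — holds.
3) d = 17 is in {18, 19, 17, 22} — holds.
4) a + e + c = 10 + 1 + 20 = 31 — holds.
5) a = 10, e = 1; distinct — holds.
6) c + e = 20 + 1 = 21 — holds.
7) d = 17 lies in [14, 17] — holds.

The assignment satisfies every constraint.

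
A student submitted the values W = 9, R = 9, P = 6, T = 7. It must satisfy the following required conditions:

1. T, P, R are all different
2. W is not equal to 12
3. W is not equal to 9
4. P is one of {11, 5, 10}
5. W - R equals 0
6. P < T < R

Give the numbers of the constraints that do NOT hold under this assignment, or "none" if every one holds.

1. values 7, 6, 9 are pairwise distinct  OK
2. W = 9, and 9 ≠ 12  OK
3. W = 9, but 9 is required to differ  FAIL
4. P = 6 is not in {11, 5, 10}  FAIL
5. W - R = 9 - 9 = 0  OK
6. values 6 < 7 < 9  OK

The assignment fails constraints 3 and 4.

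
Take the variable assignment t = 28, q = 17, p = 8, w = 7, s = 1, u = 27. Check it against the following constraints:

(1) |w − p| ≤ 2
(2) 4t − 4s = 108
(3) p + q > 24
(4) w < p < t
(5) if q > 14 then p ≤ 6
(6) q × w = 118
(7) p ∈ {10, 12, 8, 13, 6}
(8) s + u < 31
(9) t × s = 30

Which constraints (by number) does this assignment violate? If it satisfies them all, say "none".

The assignment fails constraints 5, 6, and 9.

(1) |7 − 8| = 1; 1 ≤ 2 — OK.
(2) 4t − 4s = 4(28) − 4(1) = 108 — OK.
(3) p + q = 8 + 17 = 25; 25 > 24 — OK.
(4) values 7 < 8 < 28 — OK.
(5) q = 17 > 14, so we need p ≤ 6; but p = 8 > 6 — violated.
(6) q × w = 17 × 7 = 119, not 118 — violated.
(7) p = 8 is in {10, 12, 8, 13, 6} — OK.
(8) s + u = 1 + 27 = 28; 28 < 31 — OK.
(9) t × s = 28 × 1 = 28, not 30 — violated.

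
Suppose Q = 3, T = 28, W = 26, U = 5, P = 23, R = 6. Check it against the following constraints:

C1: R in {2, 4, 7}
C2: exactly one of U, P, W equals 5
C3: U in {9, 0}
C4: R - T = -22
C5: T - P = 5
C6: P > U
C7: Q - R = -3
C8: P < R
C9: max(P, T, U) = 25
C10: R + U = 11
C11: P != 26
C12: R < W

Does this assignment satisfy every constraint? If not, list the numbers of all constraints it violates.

C1: R = 6 is not in {2, 4, 7} — fails.
C2: U=5, P=23, W=26; 1 of them equals 5 — holds.
C3: U = 5 is not in {9, 0} — fails.
C4: R - T = 6 - 28 = -22 — holds.
C5: T - P = 28 - 23 = 5 — holds.
C6: P = 23, U = 5; 23 > 5 — holds.
C7: Q - R = 3 - 6 = -3 — holds.
C8: P = 23, R = 6; 23 ≥ 6 (want <) — fails.
C9: max(23, 28, 5) = 28, not 25 — fails.
C10: R + U = 6 + 5 = 11 — holds.
C11: P = 23, and 23 ≠ 26 — holds.
C12: R = 6, W = 26; 6 < 26 — holds.

The assignment fails constraints 1, 3, 8, and 9.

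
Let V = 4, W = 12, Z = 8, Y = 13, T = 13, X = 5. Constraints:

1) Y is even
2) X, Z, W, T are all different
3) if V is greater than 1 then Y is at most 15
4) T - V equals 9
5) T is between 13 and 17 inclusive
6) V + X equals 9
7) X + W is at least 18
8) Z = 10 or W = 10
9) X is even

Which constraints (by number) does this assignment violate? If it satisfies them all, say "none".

Constraints 1, 7, 8, and 9 do not hold.

1) Y = 13 is odd  fails
2) values 5, 8, 12, 13 are pairwise distinct  holds
3) V = 4 > 1, so we need Y ≤ 15; Y = 13 ≤ 15  holds
4) T - V = 13 - 4 = 9  holds
5) T = 13 lies in [13, 17]  holds
6) V + X = 4 + 5 = 9  holds
7) X + W = 5 + 12 = 17; 17 < 18, bound 18 not met  fails
8) Z = 8 ≠ 10 and W = 12 ≠ 10; both disjuncts false  fails
9) X = 5 is odd  fails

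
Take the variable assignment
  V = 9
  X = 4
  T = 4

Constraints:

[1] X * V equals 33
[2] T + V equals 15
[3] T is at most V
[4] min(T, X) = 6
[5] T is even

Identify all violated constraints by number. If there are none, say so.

The assignment fails constraints 1, 2, and 4.

[1] X * V = 4 * 9 = 36, not 33 — fails.
[2] T + V = 4 + 9 = 13, not 15 — fails.
[3] T = 4, V = 9; 4 ≤ 9 — holds.
[4] min(4, 4) = 4, not 6 — fails.
[5] T = 4 is even — holds.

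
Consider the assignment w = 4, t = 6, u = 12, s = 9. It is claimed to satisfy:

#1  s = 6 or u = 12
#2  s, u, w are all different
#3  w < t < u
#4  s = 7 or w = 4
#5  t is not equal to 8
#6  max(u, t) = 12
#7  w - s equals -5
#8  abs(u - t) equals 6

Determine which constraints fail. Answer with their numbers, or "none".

All constraints are satisfied.

#1 s = 9 ≠ 6, but u = 12 = 12 (second disjunct) — holds.
#2 values 9, 12, 4 are pairwise distinct — holds.
#3 values 4 < 6 < 12 — holds.
#4 s = 9 ≠ 7, but w = 4 = 4 (second disjunct) — holds.
#5 t = 6, and 6 ≠ 8 — holds.
#6 max(12, 6) = 12 — holds.
#7 w - s = 4 - 9 = -5 — holds.
#8 abs(12 - 6) = 6 — holds.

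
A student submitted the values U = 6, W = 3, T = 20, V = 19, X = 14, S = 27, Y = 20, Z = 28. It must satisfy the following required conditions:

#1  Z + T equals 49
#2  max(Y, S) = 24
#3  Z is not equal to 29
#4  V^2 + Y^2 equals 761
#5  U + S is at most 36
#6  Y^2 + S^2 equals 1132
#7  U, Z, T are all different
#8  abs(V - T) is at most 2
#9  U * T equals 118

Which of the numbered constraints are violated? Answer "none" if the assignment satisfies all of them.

#1 Z + T = 28 + 20 = 48, not 49  ✗
#2 max(20, 27) = 27, not 24  ✗
#3 Z = 28, and 28 ≠ 29  ✓
#4 V^2 + Y^2 = 19^2 + 20^2 = 361 + 400 = 761  ✓
#5 U + S = 6 + 27 = 33; 33 ≤ 36  ✓
#6 Y^2 + S^2 = 20^2 + 27^2 = 400 + 729 = 1129, not 1132  ✗
#7 values 6, 28, 20 are pairwise distinct  ✓
#8 abs(19 - 20) = 1; 1 ≤ 2  ✓
#9 U * T = 6 * 20 = 120, not 118  ✗

No — constraints 1, 2, 6, 9 are not satisfied.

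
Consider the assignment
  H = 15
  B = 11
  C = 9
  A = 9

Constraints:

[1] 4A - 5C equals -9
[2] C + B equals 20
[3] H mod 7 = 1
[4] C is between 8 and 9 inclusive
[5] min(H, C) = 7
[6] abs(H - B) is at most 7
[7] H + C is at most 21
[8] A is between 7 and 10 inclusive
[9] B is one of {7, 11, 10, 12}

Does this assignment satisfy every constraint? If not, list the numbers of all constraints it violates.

[1] 4A - 5C = 4(9) - 5(9) = -9  yes
[2] C + B = 9 + 11 = 20  yes
[3] 15 mod 7 = 1  yes
[4] C = 9 lies in [8, 9]  yes
[5] min(15, 9) = 9, not 7  no
[6] abs(15 - 11) = 4; 4 ≤ 7  yes
[7] H + C = 15 + 9 = 24; 24 > 21, bound 21 not met  no
[8] A = 9 lies in [7, 10]  yes
[9] B = 11 is in {7, 11, 10, 12}  yes

No — constraints 5 and 7 are not satisfied.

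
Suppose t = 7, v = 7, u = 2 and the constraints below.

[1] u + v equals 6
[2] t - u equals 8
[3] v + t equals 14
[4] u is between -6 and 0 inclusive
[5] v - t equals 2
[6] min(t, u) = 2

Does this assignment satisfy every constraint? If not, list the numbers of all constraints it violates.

[1] u + v = 2 + 7 = 9, not 6  FAIL
[2] t - u = 7 - 2 = 5, not 8  FAIL
[3] v + t = 7 + 7 = 14  OK
[4] u = 2 is outside [-6, 0]  FAIL
[5] v - t = 7 - 7 = 0, not 2  FAIL
[6] min(7, 2) = 2  OK

Violated: 1, 2, 4, and 5.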